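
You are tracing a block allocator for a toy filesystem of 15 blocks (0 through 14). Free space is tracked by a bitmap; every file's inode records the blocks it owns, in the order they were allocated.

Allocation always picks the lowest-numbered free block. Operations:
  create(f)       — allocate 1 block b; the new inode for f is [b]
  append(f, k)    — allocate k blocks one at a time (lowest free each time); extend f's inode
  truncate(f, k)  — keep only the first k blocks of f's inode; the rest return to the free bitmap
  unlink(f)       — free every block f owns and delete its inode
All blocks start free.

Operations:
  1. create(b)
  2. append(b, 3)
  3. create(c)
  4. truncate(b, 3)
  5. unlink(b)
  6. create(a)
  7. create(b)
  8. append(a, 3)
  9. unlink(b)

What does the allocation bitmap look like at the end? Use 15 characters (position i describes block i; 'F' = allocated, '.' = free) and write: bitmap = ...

bitmap = F.FFFF.........

[1] create(b) — b=0 (map F..............)
[2] append(b, 3) — b=0,1,2,3 (map FFFF...........)
[3] create(c) — b=0,1,2,3 c=4 (map FFFFF..........)
[4] truncate(b, 3) — b=0,1,2 c=4 (map FFF.F..........)
[5] unlink(b) — c=4 (map ....F..........)
[6] create(a) — a=0 c=4 (map F...F..........)
[7] create(b) — a=0 b=1 c=4 (map FF..F..........)
[8] append(a, 3) — a=0,2,3,5 b=1 c=4 (map FFFFFF.........)
[9] unlink(b) — a=0,2,3,5 c=4 (map F.FFFF.........)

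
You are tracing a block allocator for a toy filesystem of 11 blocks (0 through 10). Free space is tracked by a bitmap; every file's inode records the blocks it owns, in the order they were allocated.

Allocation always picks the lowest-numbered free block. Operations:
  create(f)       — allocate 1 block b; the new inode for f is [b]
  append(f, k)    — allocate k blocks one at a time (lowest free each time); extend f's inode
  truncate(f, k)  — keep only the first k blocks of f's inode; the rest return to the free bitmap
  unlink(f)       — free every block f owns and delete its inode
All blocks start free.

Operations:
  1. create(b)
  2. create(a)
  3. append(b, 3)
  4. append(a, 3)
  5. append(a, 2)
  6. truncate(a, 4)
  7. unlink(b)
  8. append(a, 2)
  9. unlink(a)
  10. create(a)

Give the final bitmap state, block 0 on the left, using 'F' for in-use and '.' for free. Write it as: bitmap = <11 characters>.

bitmap = F..........

  1. create(b)  ⇒  F..........  {b→[0]}
  2. create(a)  ⇒  FF.........  {a→[1]; b→[0]}
  3. append(b, 3)  ⇒  FFFFF......  {a→[1]; b→[0, 2, 3, 4]}
  4. append(a, 3)  ⇒  FFFFFFFF...  {a→[1, 5, 6, 7]; b→[0, 2, 3, 4]}
  5. append(a, 2)  ⇒  FFFFFFFFFF.  {a→[1, 5, 6, 7, 8, 9]; b→[0, 2, 3, 4]}
  6. truncate(a, 4)  ⇒  FFFFFFFF...  {a→[1, 5, 6, 7]; b→[0, 2, 3, 4]}
  7. unlink(b)  ⇒  .F...FFF...  {a→[1, 5, 6, 7]}
  8. append(a, 2)  ⇒  FFF..FFF...  {a→[1, 5, 6, 7, 0, 2]}
  9. unlink(a)  ⇒  ...........  {}
  10. create(a)  ⇒  F..........  {a→[0]}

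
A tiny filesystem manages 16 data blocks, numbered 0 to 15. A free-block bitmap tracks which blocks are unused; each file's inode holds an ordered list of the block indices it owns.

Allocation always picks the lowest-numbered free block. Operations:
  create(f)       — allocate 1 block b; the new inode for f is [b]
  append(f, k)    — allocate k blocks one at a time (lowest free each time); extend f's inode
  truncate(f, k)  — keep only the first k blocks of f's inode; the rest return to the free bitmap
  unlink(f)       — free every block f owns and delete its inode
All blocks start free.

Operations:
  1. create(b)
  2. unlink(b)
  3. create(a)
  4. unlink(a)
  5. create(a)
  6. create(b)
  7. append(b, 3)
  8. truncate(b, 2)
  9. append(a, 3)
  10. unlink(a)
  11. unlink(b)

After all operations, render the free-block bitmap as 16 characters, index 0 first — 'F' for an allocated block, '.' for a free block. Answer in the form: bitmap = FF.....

create(b): bitmap=F............... | b=[0]
unlink(b): bitmap=................ | 
create(a): bitmap=F............... | a=[0]
unlink(a): bitmap=................ | 
create(a): bitmap=F............... | a=[0]
create(b): bitmap=FF.............. | a=[0] b=[1]
append(b, 3): bitmap=FFFFF........... | a=[0] b=[1, 2, 3, 4]
truncate(b, 2): bitmap=FFF............. | a=[0] b=[1, 2]
append(a, 3): bitmap=FFFFFF.......... | a=[0, 3, 4, 5] b=[1, 2]
unlink(a): bitmap=.FF............. | b=[1, 2]
unlink(b): bitmap=................ | 

bitmap = ................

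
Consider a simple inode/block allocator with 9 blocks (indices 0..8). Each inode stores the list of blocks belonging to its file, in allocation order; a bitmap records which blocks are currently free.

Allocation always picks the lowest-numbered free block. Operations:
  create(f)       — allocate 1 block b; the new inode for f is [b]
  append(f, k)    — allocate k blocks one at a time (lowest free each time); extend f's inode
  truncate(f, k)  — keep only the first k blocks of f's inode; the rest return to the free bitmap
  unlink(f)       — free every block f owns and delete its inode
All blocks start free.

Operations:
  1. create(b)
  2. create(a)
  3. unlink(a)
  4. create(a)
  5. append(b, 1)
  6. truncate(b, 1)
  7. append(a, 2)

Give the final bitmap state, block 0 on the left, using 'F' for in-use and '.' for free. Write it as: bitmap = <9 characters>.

after create(b) → b:[0]  free=[F........]
after create(a) → a:[1], b:[0]  free=[FF.......]
after unlink(a) → b:[0]  free=[F........]
after create(a) → a:[1], b:[0]  free=[FF.......]
after append(b, 1) → a:[1], b:[0, 2]  free=[FFF......]
after truncate(b, 1) → a:[1], b:[0]  free=[FF.......]
after append(a, 2) → a:[1, 2, 3], b:[0]  free=[FFFF.....]

bitmap = FFFF.....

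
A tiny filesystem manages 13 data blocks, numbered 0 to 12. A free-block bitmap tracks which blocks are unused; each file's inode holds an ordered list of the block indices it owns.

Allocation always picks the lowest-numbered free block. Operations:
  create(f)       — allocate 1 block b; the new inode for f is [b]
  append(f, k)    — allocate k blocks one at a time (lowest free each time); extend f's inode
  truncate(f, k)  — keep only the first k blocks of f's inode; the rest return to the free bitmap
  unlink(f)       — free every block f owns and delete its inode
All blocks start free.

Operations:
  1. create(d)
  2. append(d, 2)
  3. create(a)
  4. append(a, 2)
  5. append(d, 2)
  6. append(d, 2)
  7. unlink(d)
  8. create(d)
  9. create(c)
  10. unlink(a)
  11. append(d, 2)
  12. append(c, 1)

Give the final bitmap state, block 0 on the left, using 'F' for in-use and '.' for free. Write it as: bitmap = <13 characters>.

bitmap = FFFFF........

  1. create(d)  ⇒  F............  {d→[0]}
  2. append(d, 2)  ⇒  FFF..........  {d→[0, 1, 2]}
  3. create(a)  ⇒  FFFF.........  {a→[3]; d→[0, 1, 2]}
  4. append(a, 2)  ⇒  FFFFFF.......  {a→[3, 4, 5]; d→[0, 1, 2]}
  5. append(d, 2)  ⇒  FFFFFFFF.....  {a→[3, 4, 5]; d→[0, 1, 2, 6, 7]}
  6. append(d, 2)  ⇒  FFFFFFFFFF...  {a→[3, 4, 5]; d→[0, 1, 2, 6, 7, 8, 9]}
  7. unlink(d)  ⇒  ...FFF.......  {a→[3, 4, 5]}
  8. create(d)  ⇒  F..FFF.......  {a→[3, 4, 5]; d→[0]}
  9. create(c)  ⇒  FF.FFF.......  {a→[3, 4, 5]; c→[1]; d→[0]}
  10. unlink(a)  ⇒  FF...........  {c→[1]; d→[0]}
  11. append(d, 2)  ⇒  FFFF.........  {c→[1]; d→[0, 2, 3]}
  12. append(c, 1)  ⇒  FFFFF........  {c→[1, 4]; d→[0, 2, 3]}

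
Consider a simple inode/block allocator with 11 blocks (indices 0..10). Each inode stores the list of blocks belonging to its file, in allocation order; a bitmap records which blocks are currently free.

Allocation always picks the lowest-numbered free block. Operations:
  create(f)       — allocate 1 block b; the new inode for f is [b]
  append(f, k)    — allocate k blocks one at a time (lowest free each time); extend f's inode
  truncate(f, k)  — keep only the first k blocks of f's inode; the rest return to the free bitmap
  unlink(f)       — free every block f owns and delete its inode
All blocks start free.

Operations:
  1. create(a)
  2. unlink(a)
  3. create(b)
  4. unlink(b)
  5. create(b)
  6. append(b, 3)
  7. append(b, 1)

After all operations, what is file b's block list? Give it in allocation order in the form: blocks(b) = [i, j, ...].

after create(a) → a:[0]  free=[F..........]
after unlink(a) →   free=[...........]
after create(b) → b:[0]  free=[F..........]
after unlink(b) →   free=[...........]
after create(b) → b:[0]  free=[F..........]
after append(b, 3) → b:[0, 1, 2, 3]  free=[FFFF.......]
after append(b, 1) → b:[0, 1, 2, 3, 4]  free=[FFFFF......]

blocks(b) = [0, 1, 2, 3, 4]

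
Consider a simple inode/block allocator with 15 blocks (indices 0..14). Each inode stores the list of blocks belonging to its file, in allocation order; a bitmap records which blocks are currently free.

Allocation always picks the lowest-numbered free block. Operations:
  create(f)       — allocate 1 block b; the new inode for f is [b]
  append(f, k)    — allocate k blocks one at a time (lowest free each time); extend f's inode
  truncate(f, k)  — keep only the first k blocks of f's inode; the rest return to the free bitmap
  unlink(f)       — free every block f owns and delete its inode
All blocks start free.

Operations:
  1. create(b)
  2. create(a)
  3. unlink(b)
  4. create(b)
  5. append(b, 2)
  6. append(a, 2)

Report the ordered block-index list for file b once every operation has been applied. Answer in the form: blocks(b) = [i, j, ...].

blocks(b) = [0, 2, 3]

[1] create(b) — b=0 (map F..............)
[2] create(a) — a=1 b=0 (map FF.............)
[3] unlink(b) — a=1 (map .F.............)
[4] create(b) — a=1 b=0 (map FF.............)
[5] append(b, 2) — a=1 b=0,2,3 (map FFFF...........)
[6] append(a, 2) — a=1,4,5 b=0,2,3 (map FFFFFF.........)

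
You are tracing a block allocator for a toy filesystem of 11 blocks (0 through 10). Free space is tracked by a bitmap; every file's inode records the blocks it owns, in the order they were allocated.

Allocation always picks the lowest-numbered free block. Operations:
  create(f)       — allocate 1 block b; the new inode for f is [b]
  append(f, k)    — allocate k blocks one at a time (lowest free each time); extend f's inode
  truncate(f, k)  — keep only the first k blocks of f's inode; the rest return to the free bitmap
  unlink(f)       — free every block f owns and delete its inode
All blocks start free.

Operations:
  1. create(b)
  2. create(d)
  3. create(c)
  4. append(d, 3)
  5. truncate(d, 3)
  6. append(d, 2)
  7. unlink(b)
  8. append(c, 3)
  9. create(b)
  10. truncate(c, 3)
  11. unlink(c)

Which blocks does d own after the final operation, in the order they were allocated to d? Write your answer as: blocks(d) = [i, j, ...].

  1. create(b)  ⇒  F..........  {b→[0]}
  2. create(d)  ⇒  FF.........  {b→[0]; d→[1]}
  3. create(c)  ⇒  FFF........  {b→[0]; c→[2]; d→[1]}
  4. append(d, 3)  ⇒  FFFFFF.....  {b→[0]; c→[2]; d→[1, 3, 4, 5]}
  5. truncate(d, 3)  ⇒  FFFFF......  {b→[0]; c→[2]; d→[1, 3, 4]}
  6. append(d, 2)  ⇒  FFFFFFF....  {b→[0]; c→[2]; d→[1, 3, 4, 5, 6]}
  7. unlink(b)  ⇒  .FFFFFF....  {c→[2]; d→[1, 3, 4, 5, 6]}
  8. append(c, 3)  ⇒  FFFFFFFFF..  {c→[2, 0, 7, 8]; d→[1, 3, 4, 5, 6]}
  9. create(b)  ⇒  FFFFFFFFFF.  {b→[9]; c→[2, 0, 7, 8]; d→[1, 3, 4, 5, 6]}
  10. truncate(c, 3)  ⇒  FFFFFFFF.F.  {b→[9]; c→[2, 0, 7]; d→[1, 3, 4, 5, 6]}
  11. unlink(c)  ⇒  .F.FFFF..F.  {b→[9]; d→[1, 3, 4, 5, 6]}

blocks(d) = [1, 3, 4, 5, 6]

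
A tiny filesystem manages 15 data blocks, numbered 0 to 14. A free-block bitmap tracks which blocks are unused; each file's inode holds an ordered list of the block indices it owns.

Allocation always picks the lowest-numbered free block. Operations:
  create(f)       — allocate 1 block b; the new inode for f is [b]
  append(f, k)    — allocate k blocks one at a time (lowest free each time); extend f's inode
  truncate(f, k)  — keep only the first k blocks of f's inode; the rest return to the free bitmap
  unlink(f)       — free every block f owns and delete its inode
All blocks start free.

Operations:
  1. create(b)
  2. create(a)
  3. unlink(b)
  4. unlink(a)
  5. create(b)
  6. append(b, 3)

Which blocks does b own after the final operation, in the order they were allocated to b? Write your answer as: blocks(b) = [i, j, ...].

blocks(b) = [0, 1, 2, 3]

  1. create(b)  ⇒  F..............  {b→[0]}
  2. create(a)  ⇒  FF.............  {a→[1]; b→[0]}
  3. unlink(b)  ⇒  .F.............  {a→[1]}
  4. unlink(a)  ⇒  ...............  {}
  5. create(b)  ⇒  F..............  {b→[0]}
  6. append(b, 3)  ⇒  FFFF...........  {b→[0, 1, 2, 3]}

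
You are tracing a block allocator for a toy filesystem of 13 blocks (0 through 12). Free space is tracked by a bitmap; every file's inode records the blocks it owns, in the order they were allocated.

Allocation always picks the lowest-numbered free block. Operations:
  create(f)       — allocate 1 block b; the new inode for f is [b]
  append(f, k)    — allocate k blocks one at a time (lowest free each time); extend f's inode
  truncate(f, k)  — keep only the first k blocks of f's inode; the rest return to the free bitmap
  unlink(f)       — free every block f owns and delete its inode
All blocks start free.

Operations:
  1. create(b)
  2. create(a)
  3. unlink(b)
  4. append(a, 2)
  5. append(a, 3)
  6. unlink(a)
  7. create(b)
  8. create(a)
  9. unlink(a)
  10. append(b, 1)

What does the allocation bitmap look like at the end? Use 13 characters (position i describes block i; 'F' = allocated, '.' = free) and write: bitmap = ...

after create(b) → b:[0]  free=[F............]
after create(a) → a:[1], b:[0]  free=[FF...........]
after unlink(b) → a:[1]  free=[.F...........]
after append(a, 2) → a:[1, 0, 2]  free=[FFF..........]
after append(a, 3) → a:[1, 0, 2, 3, 4, 5]  free=[FFFFFF.......]
after unlink(a) →   free=[.............]
after create(b) → b:[0]  free=[F............]
after create(a) → a:[1], b:[0]  free=[FF...........]
after unlink(a) → b:[0]  free=[F............]
after append(b, 1) → b:[0, 1]  free=[FF...........]

bitmap = FF...........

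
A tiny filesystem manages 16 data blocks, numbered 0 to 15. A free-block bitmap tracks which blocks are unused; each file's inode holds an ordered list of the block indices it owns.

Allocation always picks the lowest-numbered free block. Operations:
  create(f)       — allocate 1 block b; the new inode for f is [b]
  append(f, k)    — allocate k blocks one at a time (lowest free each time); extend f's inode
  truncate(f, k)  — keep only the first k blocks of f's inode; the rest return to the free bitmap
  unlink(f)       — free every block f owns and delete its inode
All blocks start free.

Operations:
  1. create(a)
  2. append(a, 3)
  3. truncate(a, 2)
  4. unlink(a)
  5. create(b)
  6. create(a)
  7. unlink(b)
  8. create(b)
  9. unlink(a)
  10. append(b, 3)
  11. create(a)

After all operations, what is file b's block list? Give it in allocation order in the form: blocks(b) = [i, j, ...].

after create(a) → a:[0]  free=[F...............]
after append(a, 3) → a:[0, 1, 2, 3]  free=[FFFF............]
after truncate(a, 2) → a:[0, 1]  free=[FF..............]
after unlink(a) →   free=[................]
after create(b) → b:[0]  free=[F...............]
after create(a) → a:[1], b:[0]  free=[FF..............]
after unlink(b) → a:[1]  free=[.F..............]
after create(b) → a:[1], b:[0]  free=[FF..............]
after unlink(a) → b:[0]  free=[F...............]
after append(b, 3) → b:[0, 1, 2, 3]  free=[FFFF............]
after create(a) → a:[4], b:[0, 1, 2, 3]  free=[FFFFF...........]

blocks(b) = [0, 1, 2, 3]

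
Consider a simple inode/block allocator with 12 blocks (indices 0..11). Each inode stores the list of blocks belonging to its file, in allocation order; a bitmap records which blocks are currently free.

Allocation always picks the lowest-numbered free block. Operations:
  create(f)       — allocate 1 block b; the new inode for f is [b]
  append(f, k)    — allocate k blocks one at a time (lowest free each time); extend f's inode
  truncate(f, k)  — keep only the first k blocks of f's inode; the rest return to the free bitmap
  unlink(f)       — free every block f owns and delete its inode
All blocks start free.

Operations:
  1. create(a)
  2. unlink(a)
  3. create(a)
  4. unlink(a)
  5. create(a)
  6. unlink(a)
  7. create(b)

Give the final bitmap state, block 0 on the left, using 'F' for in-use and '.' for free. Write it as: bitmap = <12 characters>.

create(a): bitmap=F........... | a=[0]
unlink(a): bitmap=............ | 
create(a): bitmap=F........... | a=[0]
unlink(a): bitmap=............ | 
create(a): bitmap=F........... | a=[0]
unlink(a): bitmap=............ | 
create(b): bitmap=F........... | b=[0]

bitmap = F...........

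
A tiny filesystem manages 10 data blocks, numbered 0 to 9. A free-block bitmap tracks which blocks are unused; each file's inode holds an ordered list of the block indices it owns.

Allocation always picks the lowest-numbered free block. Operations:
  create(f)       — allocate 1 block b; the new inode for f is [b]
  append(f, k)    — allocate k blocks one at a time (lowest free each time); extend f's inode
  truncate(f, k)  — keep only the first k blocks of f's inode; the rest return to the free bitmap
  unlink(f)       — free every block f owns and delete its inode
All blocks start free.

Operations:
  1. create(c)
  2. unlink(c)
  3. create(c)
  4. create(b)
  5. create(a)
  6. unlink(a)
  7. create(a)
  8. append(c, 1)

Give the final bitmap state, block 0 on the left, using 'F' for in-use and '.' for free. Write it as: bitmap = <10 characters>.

create(c): bitmap=F......... | c=[0]
unlink(c): bitmap=.......... | 
create(c): bitmap=F......... | c=[0]
create(b): bitmap=FF........ | b=[1] c=[0]
create(a): bitmap=FFF....... | a=[2] b=[1] c=[0]
unlink(a): bitmap=FF........ | b=[1] c=[0]
create(a): bitmap=FFF....... | a=[2] b=[1] c=[0]
append(c, 1): bitmap=FFFF...... | a=[2] b=[1] c=[0, 3]

bitmap = FFFF......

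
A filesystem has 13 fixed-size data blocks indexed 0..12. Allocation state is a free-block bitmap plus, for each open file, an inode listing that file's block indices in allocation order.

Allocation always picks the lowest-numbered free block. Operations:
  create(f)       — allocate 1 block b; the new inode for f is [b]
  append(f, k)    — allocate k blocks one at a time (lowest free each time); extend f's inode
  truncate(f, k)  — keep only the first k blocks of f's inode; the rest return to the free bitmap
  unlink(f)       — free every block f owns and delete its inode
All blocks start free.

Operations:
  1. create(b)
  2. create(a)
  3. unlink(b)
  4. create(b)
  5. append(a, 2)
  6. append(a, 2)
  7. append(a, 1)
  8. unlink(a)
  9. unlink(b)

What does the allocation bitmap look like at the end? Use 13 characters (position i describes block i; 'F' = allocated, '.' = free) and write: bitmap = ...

bitmap = .............

after create(b) → b:[0]  free=[F............]
after create(a) → a:[1], b:[0]  free=[FF...........]
after unlink(b) → a:[1]  free=[.F...........]
after create(b) → a:[1], b:[0]  free=[FF...........]
after append(a, 2) → a:[1, 2, 3], b:[0]  free=[FFFF.........]
after append(a, 2) → a:[1, 2, 3, 4, 5], b:[0]  free=[FFFFFF.......]
after append(a, 1) → a:[1, 2, 3, 4, 5, 6], b:[0]  free=[FFFFFFF......]
after unlink(a) → b:[0]  free=[F............]
after unlink(b) →   free=[.............]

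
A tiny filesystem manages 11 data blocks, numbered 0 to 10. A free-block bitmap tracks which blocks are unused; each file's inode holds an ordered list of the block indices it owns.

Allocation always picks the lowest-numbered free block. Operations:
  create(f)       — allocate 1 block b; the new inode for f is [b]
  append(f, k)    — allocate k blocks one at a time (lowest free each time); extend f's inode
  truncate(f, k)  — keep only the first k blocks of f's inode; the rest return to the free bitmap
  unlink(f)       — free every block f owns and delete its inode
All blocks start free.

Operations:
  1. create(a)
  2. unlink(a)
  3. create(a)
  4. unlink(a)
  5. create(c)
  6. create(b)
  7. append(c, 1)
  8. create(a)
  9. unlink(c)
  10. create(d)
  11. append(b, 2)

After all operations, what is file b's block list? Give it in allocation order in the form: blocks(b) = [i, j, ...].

create(a): bitmap=F.......... | a=[0]
unlink(a): bitmap=........... | 
create(a): bitmap=F.......... | a=[0]
unlink(a): bitmap=........... | 
create(c): bitmap=F.......... | c=[0]
create(b): bitmap=FF......... | b=[1] c=[0]
append(c, 1): bitmap=FFF........ | b=[1] c=[0, 2]
create(a): bitmap=FFFF....... | a=[3] b=[1] c=[0, 2]
unlink(c): bitmap=.F.F....... | a=[3] b=[1]
create(d): bitmap=FF.F....... | a=[3] b=[1] d=[0]
append(b, 2): bitmap=FFFFF...... | a=[3] b=[1, 2, 4] d=[0]

blocks(b) = [1, 2, 4]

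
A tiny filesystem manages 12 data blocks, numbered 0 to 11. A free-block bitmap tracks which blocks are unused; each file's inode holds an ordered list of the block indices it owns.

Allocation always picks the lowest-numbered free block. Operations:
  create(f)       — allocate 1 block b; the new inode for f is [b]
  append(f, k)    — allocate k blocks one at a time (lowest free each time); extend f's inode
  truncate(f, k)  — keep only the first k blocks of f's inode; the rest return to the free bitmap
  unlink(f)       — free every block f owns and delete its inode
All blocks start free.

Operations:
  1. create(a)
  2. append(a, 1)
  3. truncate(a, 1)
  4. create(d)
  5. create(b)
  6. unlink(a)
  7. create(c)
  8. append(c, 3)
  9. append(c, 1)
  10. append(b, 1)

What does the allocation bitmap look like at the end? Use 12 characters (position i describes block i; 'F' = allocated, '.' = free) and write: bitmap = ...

bitmap = FFFFFFFF....

create(a): bitmap=F........... | a=[0]
append(a, 1): bitmap=FF.......... | a=[0, 1]
truncate(a, 1): bitmap=F........... | a=[0]
create(d): bitmap=FF.......... | a=[0] d=[1]
create(b): bitmap=FFF......... | a=[0] b=[2] d=[1]
unlink(a): bitmap=.FF......... | b=[2] d=[1]
create(c): bitmap=FFF......... | b=[2] c=[0] d=[1]
append(c, 3): bitmap=FFFFFF...... | b=[2] c=[0, 3, 4, 5] d=[1]
append(c, 1): bitmap=FFFFFFF..... | b=[2] c=[0, 3, 4, 5, 6] d=[1]
append(b, 1): bitmap=FFFFFFFF.... | b=[2, 7] c=[0, 3, 4, 5, 6] d=[1]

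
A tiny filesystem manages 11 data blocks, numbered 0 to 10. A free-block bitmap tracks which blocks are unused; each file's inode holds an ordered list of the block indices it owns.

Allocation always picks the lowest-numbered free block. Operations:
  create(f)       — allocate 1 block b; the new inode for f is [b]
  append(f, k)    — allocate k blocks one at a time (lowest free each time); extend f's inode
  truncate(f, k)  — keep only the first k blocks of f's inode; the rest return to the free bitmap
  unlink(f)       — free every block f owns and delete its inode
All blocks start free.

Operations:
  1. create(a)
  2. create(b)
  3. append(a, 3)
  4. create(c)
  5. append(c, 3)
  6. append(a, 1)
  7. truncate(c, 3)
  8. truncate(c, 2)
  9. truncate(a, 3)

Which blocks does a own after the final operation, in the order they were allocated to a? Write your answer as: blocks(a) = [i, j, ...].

create(a): bitmap=F.......... | a=[0]
create(b): bitmap=FF......... | a=[0] b=[1]
append(a, 3): bitmap=FFFFF...... | a=[0, 2, 3, 4] b=[1]
create(c): bitmap=FFFFFF..... | a=[0, 2, 3, 4] b=[1] c=[5]
append(c, 3): bitmap=FFFFFFFFF.. | a=[0, 2, 3, 4] b=[1] c=[5, 6, 7, 8]
append(a, 1): bitmap=FFFFFFFFFF. | a=[0, 2, 3, 4, 9] b=[1] c=[5, 6, 7, 8]
truncate(c, 3): bitmap=FFFFFFFF.F. | a=[0, 2, 3, 4, 9] b=[1] c=[5, 6, 7]
truncate(c, 2): bitmap=FFFFFFF..F. | a=[0, 2, 3, 4, 9] b=[1] c=[5, 6]
truncate(a, 3): bitmap=FFFF.FF.... | a=[0, 2, 3] b=[1] c=[5, 6]

blocks(a) = [0, 2, 3]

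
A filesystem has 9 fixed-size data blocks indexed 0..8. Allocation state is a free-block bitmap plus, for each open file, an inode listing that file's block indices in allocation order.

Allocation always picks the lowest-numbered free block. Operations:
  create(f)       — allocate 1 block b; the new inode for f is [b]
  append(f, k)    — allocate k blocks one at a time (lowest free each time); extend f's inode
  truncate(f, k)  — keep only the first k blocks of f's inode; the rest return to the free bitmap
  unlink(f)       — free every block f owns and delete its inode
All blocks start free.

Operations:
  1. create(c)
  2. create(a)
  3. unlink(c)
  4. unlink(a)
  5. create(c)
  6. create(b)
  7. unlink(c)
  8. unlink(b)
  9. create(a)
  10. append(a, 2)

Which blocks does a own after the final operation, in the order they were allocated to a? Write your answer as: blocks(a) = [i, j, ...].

after create(c) → c:[0]  free=[F........]
after create(a) → a:[1], c:[0]  free=[FF.......]
after unlink(c) → a:[1]  free=[.F.......]
after unlink(a) →   free=[.........]
after create(c) → c:[0]  free=[F........]
after create(b) → b:[1], c:[0]  free=[FF.......]
after unlink(c) → b:[1]  free=[.F.......]
after unlink(b) →   free=[.........]
after create(a) → a:[0]  free=[F........]
after append(a, 2) → a:[0, 1, 2]  free=[FFF......]

blocks(a) = [0, 1, 2]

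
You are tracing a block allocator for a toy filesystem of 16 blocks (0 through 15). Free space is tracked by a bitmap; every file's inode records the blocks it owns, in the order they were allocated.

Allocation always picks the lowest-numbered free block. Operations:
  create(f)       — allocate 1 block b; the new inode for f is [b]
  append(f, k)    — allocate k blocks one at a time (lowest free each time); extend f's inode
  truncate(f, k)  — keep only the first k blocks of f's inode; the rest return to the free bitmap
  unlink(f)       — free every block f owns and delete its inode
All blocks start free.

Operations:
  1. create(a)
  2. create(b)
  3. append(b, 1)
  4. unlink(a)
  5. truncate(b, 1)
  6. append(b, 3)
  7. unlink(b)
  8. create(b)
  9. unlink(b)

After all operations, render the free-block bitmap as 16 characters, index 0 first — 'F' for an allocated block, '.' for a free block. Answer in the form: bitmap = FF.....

  1. create(a)  ⇒  F...............  {a→[0]}
  2. create(b)  ⇒  FF..............  {a→[0]; b→[1]}
  3. append(b, 1)  ⇒  FFF.............  {a→[0]; b→[1, 2]}
  4. unlink(a)  ⇒  .FF.............  {b→[1, 2]}
  5. truncate(b, 1)  ⇒  .F..............  {b→[1]}
  6. append(b, 3)  ⇒  FFFF............  {b→[1, 0, 2, 3]}
  7. unlink(b)  ⇒  ................  {}
  8. create(b)  ⇒  F...............  {b→[0]}
  9. unlink(b)  ⇒  ................  {}

bitmap = ................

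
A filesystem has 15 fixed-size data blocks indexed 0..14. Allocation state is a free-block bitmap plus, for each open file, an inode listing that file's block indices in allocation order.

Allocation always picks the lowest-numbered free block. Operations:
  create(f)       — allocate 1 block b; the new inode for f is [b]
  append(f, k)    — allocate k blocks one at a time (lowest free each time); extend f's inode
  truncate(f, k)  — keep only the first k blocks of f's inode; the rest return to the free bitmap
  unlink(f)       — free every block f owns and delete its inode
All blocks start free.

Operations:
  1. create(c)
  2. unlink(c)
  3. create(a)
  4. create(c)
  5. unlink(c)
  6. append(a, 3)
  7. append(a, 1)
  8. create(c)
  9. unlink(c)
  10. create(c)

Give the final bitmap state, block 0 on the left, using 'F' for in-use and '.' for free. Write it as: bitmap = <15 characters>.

bitmap = FFFFFF.........

  1. create(c)  ⇒  F..............  {c→[0]}
  2. unlink(c)  ⇒  ...............  {}
  3. create(a)  ⇒  F..............  {a→[0]}
  4. create(c)  ⇒  FF.............  {a→[0]; c→[1]}
  5. unlink(c)  ⇒  F..............  {a→[0]}
  6. append(a, 3)  ⇒  FFFF...........  {a→[0, 1, 2, 3]}
  7. append(a, 1)  ⇒  FFFFF..........  {a→[0, 1, 2, 3, 4]}
  8. create(c)  ⇒  FFFFFF.........  {a→[0, 1, 2, 3, 4]; c→[5]}
  9. unlink(c)  ⇒  FFFFF..........  {a→[0, 1, 2, 3, 4]}
  10. create(c)  ⇒  FFFFFF.........  {a→[0, 1, 2, 3, 4]; c→[5]}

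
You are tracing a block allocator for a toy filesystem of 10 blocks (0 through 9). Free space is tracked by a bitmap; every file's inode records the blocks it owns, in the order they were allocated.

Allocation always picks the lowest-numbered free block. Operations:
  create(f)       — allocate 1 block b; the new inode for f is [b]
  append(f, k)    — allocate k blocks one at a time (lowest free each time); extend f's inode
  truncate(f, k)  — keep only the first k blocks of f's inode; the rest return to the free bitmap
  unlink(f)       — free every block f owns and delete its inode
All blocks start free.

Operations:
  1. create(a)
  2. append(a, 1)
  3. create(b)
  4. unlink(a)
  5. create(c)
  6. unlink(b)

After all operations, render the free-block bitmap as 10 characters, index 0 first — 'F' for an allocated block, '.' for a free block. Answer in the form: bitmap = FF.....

after create(a) → a:[0]  free=[F.........]
after append(a, 1) → a:[0, 1]  free=[FF........]
after create(b) → a:[0, 1], b:[2]  free=[FFF.......]
after unlink(a) → b:[2]  free=[..F.......]
after create(c) → b:[2], c:[0]  free=[F.F.......]
after unlink(b) → c:[0]  free=[F.........]

bitmap = F.........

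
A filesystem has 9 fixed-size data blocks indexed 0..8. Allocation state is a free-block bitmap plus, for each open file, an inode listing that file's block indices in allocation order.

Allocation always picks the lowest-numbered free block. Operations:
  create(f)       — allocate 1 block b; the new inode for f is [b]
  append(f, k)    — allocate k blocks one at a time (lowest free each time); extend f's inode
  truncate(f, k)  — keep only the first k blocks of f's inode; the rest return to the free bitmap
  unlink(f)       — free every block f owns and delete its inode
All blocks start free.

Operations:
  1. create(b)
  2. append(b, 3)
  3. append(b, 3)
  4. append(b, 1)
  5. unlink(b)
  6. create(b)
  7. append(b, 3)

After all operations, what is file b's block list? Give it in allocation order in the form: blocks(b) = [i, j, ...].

blocks(b) = [0, 1, 2, 3]

after create(b) → b:[0]  free=[F........]
after append(b, 3) → b:[0, 1, 2, 3]  free=[FFFF.....]
after append(b, 3) → b:[0, 1, 2, 3, 4, 5, 6]  free=[FFFFFFF..]
after append(b, 1) → b:[0, 1, 2, 3, 4, 5, 6, 7]  free=[FFFFFFFF.]
after unlink(b) →   free=[.........]
after create(b) → b:[0]  free=[F........]
after append(b, 3) → b:[0, 1, 2, 3]  free=[FFFF.....]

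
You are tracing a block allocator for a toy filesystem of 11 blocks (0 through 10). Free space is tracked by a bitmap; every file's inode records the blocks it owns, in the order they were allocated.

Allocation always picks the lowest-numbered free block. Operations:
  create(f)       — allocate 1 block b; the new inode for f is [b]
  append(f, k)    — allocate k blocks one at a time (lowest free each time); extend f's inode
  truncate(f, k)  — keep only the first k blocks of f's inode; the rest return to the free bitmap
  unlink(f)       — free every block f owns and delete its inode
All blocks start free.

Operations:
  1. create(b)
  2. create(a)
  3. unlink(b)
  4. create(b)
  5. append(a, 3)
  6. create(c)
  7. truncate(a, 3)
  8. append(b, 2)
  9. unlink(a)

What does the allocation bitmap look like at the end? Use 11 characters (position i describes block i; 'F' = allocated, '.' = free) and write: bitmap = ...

  1. create(b)  ⇒  F..........  {b→[0]}
  2. create(a)  ⇒  FF.........  {a→[1]; b→[0]}
  3. unlink(b)  ⇒  .F.........  {a→[1]}
  4. create(b)  ⇒  FF.........  {a→[1]; b→[0]}
  5. append(a, 3)  ⇒  FFFFF......  {a→[1, 2, 3, 4]; b→[0]}
  6. create(c)  ⇒  FFFFFF.....  {a→[1, 2, 3, 4]; b→[0]; c→[5]}
  7. truncate(a, 3)  ⇒  FFFF.F.....  {a→[1, 2, 3]; b→[0]; c→[5]}
  8. append(b, 2)  ⇒  FFFFFFF....  {a→[1, 2, 3]; b→[0, 4, 6]; c→[5]}
  9. unlink(a)  ⇒  F...FFF....  {b→[0, 4, 6]; c→[5]}

bitmap = F...FFF....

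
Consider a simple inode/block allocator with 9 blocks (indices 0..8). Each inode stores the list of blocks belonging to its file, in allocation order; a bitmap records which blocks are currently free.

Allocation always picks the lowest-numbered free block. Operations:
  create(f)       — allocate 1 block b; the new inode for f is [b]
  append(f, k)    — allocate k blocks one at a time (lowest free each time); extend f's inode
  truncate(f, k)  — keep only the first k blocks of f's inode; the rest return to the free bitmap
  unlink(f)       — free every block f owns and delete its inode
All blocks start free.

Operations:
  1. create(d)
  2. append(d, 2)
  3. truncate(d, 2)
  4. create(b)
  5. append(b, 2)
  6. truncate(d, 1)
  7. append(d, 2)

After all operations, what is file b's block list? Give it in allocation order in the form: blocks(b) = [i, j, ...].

blocks(b) = [2, 3, 4]

after create(d) → d:[0]  free=[F........]
after append(d, 2) → d:[0, 1, 2]  free=[FFF......]
after truncate(d, 2) → d:[0, 1]  free=[FF.......]
after create(b) → b:[2], d:[0, 1]  free=[FFF......]
after append(b, 2) → b:[2, 3, 4], d:[0, 1]  free=[FFFFF....]
after truncate(d, 1) → b:[2, 3, 4], d:[0]  free=[F.FFF....]
after append(d, 2) → b:[2, 3, 4], d:[0, 1, 5]  free=[FFFFFF...]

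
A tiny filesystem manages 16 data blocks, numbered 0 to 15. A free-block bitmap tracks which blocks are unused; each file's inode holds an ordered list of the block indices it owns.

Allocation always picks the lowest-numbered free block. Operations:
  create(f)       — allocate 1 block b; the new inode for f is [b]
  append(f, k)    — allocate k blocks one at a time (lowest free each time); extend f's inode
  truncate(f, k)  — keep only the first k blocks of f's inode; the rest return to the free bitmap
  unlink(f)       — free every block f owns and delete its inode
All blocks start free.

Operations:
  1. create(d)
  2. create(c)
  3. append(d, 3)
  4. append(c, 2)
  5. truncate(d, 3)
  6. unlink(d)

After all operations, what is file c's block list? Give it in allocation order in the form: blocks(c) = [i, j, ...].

blocks(c) = [1, 5, 6]

  1. create(d)  ⇒  F...............  {d→[0]}
  2. create(c)  ⇒  FF..............  {c→[1]; d→[0]}
  3. append(d, 3)  ⇒  FFFFF...........  {c→[1]; d→[0, 2, 3, 4]}
  4. append(c, 2)  ⇒  FFFFFFF.........  {c→[1, 5, 6]; d→[0, 2, 3, 4]}
  5. truncate(d, 3)  ⇒  FFFF.FF.........  {c→[1, 5, 6]; d→[0, 2, 3]}
  6. unlink(d)  ⇒  .F...FF.........  {c→[1, 5, 6]}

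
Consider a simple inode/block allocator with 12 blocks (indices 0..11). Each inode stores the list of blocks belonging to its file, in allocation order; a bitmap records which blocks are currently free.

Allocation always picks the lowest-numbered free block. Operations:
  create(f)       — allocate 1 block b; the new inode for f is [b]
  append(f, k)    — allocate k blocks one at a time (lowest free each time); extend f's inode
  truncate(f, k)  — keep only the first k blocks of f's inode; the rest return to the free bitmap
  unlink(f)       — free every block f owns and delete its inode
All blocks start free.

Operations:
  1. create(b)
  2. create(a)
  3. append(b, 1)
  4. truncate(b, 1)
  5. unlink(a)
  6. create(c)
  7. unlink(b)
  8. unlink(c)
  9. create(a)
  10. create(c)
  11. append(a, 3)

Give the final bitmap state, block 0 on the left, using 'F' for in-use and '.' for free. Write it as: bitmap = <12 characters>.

after create(b) → b:[0]  free=[F...........]
after create(a) → a:[1], b:[0]  free=[FF..........]
after append(b, 1) → a:[1], b:[0, 2]  free=[FFF.........]
after truncate(b, 1) → a:[1], b:[0]  free=[FF..........]
after unlink(a) → b:[0]  free=[F...........]
after create(c) → b:[0], c:[1]  free=[FF..........]
after unlink(b) → c:[1]  free=[.F..........]
after unlink(c) →   free=[............]
after create(a) → a:[0]  free=[F...........]
after create(c) → a:[0], c:[1]  free=[FF..........]
after append(a, 3) → a:[0, 2, 3, 4], c:[1]  free=[FFFFF.......]

bitmap = FFFFF.......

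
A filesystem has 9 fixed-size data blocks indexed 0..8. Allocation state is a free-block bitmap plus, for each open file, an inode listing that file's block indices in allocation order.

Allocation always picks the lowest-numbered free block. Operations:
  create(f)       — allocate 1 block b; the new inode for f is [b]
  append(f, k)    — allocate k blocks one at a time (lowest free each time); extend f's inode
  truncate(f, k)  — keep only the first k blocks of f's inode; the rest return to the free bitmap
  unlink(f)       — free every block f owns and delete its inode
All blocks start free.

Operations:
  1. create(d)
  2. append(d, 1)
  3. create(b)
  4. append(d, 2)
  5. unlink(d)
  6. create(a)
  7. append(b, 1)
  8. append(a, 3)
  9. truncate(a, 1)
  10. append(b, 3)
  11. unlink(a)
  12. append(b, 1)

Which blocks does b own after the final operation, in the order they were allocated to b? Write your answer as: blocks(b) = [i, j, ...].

[1] create(d) — d=0 (map F........)
[2] append(d, 1) — d=0,1 (map FF.......)
[3] create(b) — b=2 d=0,1 (map FFF......)
[4] append(d, 2) — b=2 d=0,1,3,4 (map FFFFF....)
[5] unlink(d) — b=2 (map ..F......)
[6] create(a) — a=0 b=2 (map F.F......)
[7] append(b, 1) — a=0 b=2,1 (map FFF......)
[8] append(a, 3) — a=0,3,4,5 b=2,1 (map FFFFFF...)
[9] truncate(a, 1) — a=0 b=2,1 (map FFF......)
[10] append(b, 3) — a=0 b=2,1,3,4,5 (map FFFFFF...)
[11] unlink(a) — b=2,1,3,4,5 (map .FFFFF...)
[12] append(b, 1) — b=2,1,3,4,5,0 (map FFFFFF...)

blocks(b) = [2, 1, 3, 4, 5, 0]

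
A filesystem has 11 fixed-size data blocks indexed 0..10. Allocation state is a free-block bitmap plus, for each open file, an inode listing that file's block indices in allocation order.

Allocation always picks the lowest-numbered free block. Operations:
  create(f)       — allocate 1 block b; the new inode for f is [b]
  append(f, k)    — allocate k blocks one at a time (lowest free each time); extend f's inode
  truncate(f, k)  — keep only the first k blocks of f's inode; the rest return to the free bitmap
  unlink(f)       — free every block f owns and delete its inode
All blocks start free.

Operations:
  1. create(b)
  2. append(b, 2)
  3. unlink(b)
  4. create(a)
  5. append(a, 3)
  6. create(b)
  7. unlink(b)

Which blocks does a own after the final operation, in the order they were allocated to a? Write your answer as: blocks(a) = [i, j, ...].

blocks(a) = [0, 1, 2, 3]

[1] create(b) — b=0 (map F..........)
[2] append(b, 2) — b=0,1,2 (map FFF........)
[3] unlink(b) —  (map ...........)
[4] create(a) — a=0 (map F..........)
[5] append(a, 3) — a=0,1,2,3 (map FFFF.......)
[6] create(b) — a=0,1,2,3 b=4 (map FFFFF......)
[7] unlink(b) — a=0,1,2,3 (map FFFF.......)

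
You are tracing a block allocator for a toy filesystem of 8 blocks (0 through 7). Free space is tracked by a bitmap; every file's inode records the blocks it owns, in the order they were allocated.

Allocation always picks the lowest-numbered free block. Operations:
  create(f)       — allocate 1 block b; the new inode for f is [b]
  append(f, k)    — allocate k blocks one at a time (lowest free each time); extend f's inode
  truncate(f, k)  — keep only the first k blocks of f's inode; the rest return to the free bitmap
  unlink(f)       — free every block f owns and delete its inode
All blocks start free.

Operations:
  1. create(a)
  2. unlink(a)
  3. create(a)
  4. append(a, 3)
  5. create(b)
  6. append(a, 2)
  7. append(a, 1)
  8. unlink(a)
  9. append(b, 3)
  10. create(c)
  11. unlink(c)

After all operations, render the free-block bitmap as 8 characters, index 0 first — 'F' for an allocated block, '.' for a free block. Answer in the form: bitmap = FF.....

bitmap = FFF.F...

create(a): bitmap=F....... | a=[0]
unlink(a): bitmap=........ | 
create(a): bitmap=F....... | a=[0]
append(a, 3): bitmap=FFFF.... | a=[0, 1, 2, 3]
create(b): bitmap=FFFFF... | a=[0, 1, 2, 3] b=[4]
append(a, 2): bitmap=FFFFFFF. | a=[0, 1, 2, 3, 5, 6] b=[4]
append(a, 1): bitmap=FFFFFFFF | a=[0, 1, 2, 3, 5, 6, 7] b=[4]
unlink(a): bitmap=....F... | b=[4]
append(b, 3): bitmap=FFF.F... | b=[4, 0, 1, 2]
create(c): bitmap=FFFFF... | b=[4, 0, 1, 2] c=[3]
unlink(c): bitmap=FFF.F... | b=[4, 0, 1, 2]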